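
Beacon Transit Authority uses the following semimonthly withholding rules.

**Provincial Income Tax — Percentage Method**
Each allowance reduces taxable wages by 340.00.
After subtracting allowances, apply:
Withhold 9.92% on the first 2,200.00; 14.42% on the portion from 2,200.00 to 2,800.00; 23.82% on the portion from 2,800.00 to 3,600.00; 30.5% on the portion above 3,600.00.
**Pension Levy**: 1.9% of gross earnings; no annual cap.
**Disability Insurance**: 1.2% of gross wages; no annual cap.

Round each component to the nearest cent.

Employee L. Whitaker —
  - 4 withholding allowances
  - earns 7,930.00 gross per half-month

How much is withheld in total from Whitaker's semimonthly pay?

Provincial Income Tax: taxable = 7,930.00 − 4×340.00 = 6,570.00
  495.32 + 30.5% × (6,570.00 − 3,600.00) = 495.32 + 30.5% × 2,970.00 = 1,401.17
Pension Levy: 1.9% × 7,930.00 = 150.67
Disability Insurance: 1.2% × 7,930.00 = 95.16
Total: 1,401.17 + 150.67 + 95.16 = 1,647.00

1,647.00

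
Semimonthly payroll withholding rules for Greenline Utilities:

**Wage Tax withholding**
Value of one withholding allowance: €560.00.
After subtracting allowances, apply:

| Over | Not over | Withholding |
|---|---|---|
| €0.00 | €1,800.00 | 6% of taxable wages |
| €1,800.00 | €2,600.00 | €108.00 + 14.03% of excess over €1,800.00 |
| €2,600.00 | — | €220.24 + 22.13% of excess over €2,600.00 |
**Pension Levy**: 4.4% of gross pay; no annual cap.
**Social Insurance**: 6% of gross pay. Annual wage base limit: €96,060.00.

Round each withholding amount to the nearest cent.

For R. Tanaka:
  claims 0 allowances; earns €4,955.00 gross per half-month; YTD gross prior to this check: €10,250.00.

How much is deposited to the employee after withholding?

Wage Tax: taxable = €4,955.00
  €220.24 + 22.13% × (€4,955.00 − €2,600.00) = €220.24 + 22.13% × €2,355.00 = €741.40
Pension Levy: 4.4% × €4,955.00 = €218.02
Social Insurance: 6% × €4,955.00 = €297.30
Total withheld: €741.40 + €218.02 + €297.30 = €1,256.72
Net pay: €4,955.00 − €1,256.72 = €3,698.28

€3,698.28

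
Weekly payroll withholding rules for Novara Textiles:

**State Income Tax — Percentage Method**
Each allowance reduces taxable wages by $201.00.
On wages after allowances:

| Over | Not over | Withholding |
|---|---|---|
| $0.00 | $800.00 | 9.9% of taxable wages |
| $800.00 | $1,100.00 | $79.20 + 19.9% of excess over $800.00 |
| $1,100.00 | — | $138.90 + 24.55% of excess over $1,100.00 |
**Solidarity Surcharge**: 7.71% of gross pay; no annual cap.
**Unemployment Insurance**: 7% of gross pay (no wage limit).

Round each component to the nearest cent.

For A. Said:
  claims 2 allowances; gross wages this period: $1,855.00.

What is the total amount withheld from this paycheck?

$498.43

State Income Tax: taxable = $1,855.00 − 2×$201.00 = $1,453.00
  $138.90 + 24.55% × ($1,453.00 − $1,100.00) = $138.90 + 24.55% × $353.00 = $225.56
Solidarity Surcharge: 7.71% × $1,855.00 = $143.02
Unemployment Insurance: 7% × $1,855.00 = $129.85
Total: $225.56 + $143.02 + $129.85 = $498.43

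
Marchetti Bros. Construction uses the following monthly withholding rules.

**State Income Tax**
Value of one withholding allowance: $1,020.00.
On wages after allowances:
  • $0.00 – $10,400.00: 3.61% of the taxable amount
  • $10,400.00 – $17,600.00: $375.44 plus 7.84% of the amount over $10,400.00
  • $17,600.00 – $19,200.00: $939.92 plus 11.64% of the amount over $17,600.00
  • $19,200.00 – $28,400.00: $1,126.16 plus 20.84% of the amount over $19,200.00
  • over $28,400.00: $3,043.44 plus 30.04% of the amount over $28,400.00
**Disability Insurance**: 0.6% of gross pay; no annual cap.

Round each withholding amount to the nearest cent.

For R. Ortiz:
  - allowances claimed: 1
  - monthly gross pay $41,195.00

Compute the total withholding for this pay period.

State Income Tax: taxable = $41,195.00 − 1×$1,020.00 = $40,175.00
  $3,043.44 + 30.04% × ($40,175.00 − $28,400.00) = $3,043.44 + 30.04% × $11,775.00 = $6,580.65
Disability Insurance: 0.6% × $41,195.00 = $247.17
Total: $6,580.65 + $247.17 = $6,827.82

$6,827.82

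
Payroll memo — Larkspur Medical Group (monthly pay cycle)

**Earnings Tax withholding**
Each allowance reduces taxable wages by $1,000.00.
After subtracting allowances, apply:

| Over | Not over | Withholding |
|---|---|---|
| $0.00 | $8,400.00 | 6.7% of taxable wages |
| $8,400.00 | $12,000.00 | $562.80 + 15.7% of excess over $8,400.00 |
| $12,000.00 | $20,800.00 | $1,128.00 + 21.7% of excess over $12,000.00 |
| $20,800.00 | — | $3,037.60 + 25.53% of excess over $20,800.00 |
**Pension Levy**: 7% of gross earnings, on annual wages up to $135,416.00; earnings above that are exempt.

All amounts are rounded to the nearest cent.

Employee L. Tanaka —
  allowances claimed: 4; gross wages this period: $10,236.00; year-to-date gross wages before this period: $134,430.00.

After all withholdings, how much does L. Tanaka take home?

Earnings Tax: taxable = $10,236.00 − 4×$1,000.00 = $6,236.00
  6.7% × $6,236.00 = $417.81
Pension Levy: cap $135,416.00 − YTD $134,430.00 = $986.00 subject; 7% × $986.00 = $69.02
Total withheld: $417.81 + $69.02 = $486.83
Net pay: $10,236.00 − $486.83 = $9,749.17

$9,749.17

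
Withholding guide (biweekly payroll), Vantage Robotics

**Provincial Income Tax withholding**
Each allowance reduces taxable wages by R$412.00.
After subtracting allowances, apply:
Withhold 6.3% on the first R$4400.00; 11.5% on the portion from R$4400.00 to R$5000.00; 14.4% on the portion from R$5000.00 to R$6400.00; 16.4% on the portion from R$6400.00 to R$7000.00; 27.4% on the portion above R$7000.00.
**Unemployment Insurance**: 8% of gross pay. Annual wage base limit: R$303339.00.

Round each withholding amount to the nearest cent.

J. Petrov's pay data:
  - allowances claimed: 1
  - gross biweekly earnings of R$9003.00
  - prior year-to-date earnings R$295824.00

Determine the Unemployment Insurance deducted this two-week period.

R$601.20

Unemployment Insurance: cap R$303339.00 − YTD R$295824.00 = R$7515.00 subject; 8% × R$7515.00 = R$601.20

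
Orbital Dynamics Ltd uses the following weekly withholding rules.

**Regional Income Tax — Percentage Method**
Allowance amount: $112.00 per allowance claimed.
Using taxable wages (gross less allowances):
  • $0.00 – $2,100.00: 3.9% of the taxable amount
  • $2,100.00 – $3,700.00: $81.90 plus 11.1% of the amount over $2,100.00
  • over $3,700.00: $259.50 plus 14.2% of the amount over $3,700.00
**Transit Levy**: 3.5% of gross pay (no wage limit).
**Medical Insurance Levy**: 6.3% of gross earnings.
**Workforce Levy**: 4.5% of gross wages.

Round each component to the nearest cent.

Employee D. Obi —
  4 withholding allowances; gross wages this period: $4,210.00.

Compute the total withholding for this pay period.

$870.33

Regional Income Tax: taxable = $4,210.00 − 4×$112.00 = $3,762.00
  $259.50 + 14.2% × ($3,762.00 − $3,700.00) = $259.50 + 14.2% × $62.00 = $268.30
Transit Levy: 3.5% × $4,210.00 = $147.35
Medical Insurance Levy: 6.3% × $4,210.00 = $265.23
Workforce Levy: 4.5% × $4,210.00 = $189.45
Total: $268.30 + $147.35 + $265.23 + $189.45 = $870.33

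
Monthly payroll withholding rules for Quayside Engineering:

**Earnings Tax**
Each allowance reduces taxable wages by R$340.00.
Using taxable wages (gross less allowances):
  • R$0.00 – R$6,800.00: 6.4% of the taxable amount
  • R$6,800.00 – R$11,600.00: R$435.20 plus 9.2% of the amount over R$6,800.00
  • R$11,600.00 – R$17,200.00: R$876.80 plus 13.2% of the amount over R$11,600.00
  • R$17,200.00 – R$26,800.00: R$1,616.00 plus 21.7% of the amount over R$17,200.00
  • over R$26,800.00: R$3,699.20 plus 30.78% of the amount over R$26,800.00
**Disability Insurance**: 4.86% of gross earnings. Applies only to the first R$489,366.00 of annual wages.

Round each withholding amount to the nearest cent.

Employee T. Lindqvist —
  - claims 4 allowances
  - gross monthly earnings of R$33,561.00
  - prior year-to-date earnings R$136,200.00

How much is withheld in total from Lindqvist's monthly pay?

R$6,992.69

Earnings Tax: taxable = R$33,561.00 − 4×R$340.00 = R$32,201.00
  R$3,699.20 + 30.78% × (R$32,201.00 − R$26,800.00) = R$3,699.20 + 30.78% × R$5,401.00 = R$5,361.63
Disability Insurance: 4.86% × R$33,561.00 = R$1,631.06
Total: R$5,361.63 + R$1,631.06 = R$6,992.69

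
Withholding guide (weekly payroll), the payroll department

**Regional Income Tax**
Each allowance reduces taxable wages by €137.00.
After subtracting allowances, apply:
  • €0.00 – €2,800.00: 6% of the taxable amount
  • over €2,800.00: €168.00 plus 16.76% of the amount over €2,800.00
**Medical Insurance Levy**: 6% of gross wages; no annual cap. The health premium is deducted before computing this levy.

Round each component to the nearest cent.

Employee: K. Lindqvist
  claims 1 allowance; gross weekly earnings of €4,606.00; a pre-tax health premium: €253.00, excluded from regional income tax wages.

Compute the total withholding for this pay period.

Regional Income Tax: taxable = €4,606.00 − €253.00 − 1×€137.00 = €4,216.00
  €168.00 + 16.76% × (€4,216.00 − €2,800.00) = €168.00 + 16.76% × €1,416.00 = €405.32
Medical Insurance Levy: 6% × €4,353.00 = €261.18
Total: €405.32 + €261.18 = €666.50

€666.50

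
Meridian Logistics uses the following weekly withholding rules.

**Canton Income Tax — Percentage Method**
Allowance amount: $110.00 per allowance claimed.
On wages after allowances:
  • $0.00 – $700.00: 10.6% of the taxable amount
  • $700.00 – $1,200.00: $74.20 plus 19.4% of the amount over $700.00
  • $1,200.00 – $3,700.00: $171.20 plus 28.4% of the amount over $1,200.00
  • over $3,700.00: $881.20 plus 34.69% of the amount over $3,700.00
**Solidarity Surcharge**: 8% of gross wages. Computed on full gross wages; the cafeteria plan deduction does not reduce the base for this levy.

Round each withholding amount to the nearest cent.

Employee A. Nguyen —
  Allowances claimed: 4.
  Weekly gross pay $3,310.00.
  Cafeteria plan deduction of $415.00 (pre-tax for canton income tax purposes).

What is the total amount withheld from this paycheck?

Canton Income Tax: taxable = $3,310.00 − $415.00 − 4×$110.00 = $2,455.00
  $171.20 + 28.4% × ($2,455.00 − $1,200.00) = $171.20 + 28.4% × $1,255.00 = $527.62
Solidarity Surcharge: 8% × $3,310.00 = $264.80
Total: $527.62 + $264.80 = $792.42

$792.42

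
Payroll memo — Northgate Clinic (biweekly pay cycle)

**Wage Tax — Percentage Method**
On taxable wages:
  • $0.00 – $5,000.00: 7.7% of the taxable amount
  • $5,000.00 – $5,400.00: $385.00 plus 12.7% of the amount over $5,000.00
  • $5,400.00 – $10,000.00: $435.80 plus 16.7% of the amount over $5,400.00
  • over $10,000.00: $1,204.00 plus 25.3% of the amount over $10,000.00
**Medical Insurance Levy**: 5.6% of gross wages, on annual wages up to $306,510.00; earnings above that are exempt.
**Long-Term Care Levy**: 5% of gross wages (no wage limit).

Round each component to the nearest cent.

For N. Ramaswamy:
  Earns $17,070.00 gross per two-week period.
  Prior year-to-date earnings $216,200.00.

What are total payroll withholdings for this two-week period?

$4,802.13

Wage Tax: taxable = $17,070.00
  $1,204.00 + 25.3% × ($17,070.00 − $10,000.00) = $1,204.00 + 25.3% × $7,070.00 = $2,992.71
Medical Insurance Levy: 5.6% × $17,070.00 = $955.92
Long-Term Care Levy: 5% × $17,070.00 = $853.50
Total: $2,992.71 + $955.92 + $853.50 = $4,802.13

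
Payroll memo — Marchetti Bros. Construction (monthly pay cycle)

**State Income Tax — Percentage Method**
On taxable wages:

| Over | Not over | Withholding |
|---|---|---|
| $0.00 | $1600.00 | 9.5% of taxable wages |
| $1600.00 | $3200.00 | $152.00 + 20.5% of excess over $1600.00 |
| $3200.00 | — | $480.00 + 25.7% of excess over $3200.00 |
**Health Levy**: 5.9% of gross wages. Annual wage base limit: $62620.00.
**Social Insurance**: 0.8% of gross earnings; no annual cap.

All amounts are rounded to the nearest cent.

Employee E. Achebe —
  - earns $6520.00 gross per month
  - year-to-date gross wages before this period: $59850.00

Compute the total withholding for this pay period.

State Income Tax: taxable = $6520.00
  $480.00 + 25.7% × ($6520.00 − $3200.00) = $480.00 + 25.7% × $3320.00 = $1333.24
Health Levy: cap $62620.00 − YTD $59850.00 = $2770.00 subject; 5.9% × $2770.00 = $163.43
Social Insurance: 0.8% × $6520.00 = $52.16
Total: $1333.24 + $163.43 + $52.16 = $1548.83

$1548.83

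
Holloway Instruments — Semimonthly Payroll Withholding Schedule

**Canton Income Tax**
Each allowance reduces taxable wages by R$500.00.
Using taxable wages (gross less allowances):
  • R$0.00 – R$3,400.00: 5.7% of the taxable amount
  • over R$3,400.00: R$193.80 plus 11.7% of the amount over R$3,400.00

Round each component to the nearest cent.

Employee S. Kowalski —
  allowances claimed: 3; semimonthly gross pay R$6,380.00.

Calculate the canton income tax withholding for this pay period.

Canton Income Tax: taxable = R$6,380.00 − 3×R$500.00 = R$4,880.00
  R$193.80 + 11.7% × (R$4,880.00 − R$3,400.00) = R$193.80 + 11.7% × R$1,480.00 = R$366.96

R$366.96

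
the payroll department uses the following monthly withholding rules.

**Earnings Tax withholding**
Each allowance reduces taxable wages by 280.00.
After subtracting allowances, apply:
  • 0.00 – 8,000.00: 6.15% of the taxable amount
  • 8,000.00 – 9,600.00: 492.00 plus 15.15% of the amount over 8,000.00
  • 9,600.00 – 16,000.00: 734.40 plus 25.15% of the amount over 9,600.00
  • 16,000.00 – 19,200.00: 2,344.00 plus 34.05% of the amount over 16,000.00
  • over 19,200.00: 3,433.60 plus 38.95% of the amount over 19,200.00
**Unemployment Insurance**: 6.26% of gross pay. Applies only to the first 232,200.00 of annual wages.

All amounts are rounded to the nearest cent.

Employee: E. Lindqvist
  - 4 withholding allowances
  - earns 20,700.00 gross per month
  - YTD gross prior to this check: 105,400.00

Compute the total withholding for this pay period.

4,877.43

Earnings Tax: taxable = 20,700.00 − 4×280.00 = 19,580.00
  3,433.60 + 38.95% × (19,580.00 − 19,200.00) = 3,433.60 + 38.95% × 380.00 = 3,581.61
Unemployment Insurance: 6.26% × 20,700.00 = 1,295.82
Total: 3,581.61 + 1,295.82 = 4,877.43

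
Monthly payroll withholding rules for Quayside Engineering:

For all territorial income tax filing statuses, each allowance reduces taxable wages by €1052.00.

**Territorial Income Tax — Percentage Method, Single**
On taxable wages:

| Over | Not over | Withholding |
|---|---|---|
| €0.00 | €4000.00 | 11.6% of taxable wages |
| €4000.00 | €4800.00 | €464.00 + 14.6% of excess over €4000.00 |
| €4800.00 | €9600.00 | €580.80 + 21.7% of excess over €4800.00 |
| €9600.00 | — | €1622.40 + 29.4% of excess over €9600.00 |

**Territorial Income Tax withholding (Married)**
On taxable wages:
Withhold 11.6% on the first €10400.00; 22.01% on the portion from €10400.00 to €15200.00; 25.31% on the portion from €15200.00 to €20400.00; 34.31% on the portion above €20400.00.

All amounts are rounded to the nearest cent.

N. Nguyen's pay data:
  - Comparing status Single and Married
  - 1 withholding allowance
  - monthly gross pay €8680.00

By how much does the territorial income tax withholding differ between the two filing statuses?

€309.63

Territorial Income Tax (Single): taxable = €8680.00 − 1×€1052.00 = €7628.00
  €580.80 + 21.7% × (€7628.00 − €4800.00) = €580.80 + 21.7% × €2828.00 = €1194.48
Territorial Income Tax (Married): taxable = €8680.00 − 1×€1052.00 = €7628.00
  11.6% × €7628.00 = €884.85
Difference: |€1194.48 − €884.85| = €309.63 (higher under Single)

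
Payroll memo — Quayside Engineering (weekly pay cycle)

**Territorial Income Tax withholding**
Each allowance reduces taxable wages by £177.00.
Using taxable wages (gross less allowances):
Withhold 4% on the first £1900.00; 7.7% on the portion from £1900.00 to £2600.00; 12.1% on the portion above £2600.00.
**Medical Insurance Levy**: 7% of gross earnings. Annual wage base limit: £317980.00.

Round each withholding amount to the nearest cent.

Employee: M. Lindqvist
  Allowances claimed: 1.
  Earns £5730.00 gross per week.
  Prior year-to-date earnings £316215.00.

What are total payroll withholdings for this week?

Territorial Income Tax: taxable = £5730.00 − 1×£177.00 = £5553.00
  £129.90 + 12.1% × (£5553.00 − £2600.00) = £129.90 + 12.1% × £2953.00 = £487.21
Medical Insurance Levy: cap £317980.00 − YTD £316215.00 = £1765.00 subject; 7% × £1765.00 = £123.55
Total: £487.21 + £123.55 = £610.76

£610.76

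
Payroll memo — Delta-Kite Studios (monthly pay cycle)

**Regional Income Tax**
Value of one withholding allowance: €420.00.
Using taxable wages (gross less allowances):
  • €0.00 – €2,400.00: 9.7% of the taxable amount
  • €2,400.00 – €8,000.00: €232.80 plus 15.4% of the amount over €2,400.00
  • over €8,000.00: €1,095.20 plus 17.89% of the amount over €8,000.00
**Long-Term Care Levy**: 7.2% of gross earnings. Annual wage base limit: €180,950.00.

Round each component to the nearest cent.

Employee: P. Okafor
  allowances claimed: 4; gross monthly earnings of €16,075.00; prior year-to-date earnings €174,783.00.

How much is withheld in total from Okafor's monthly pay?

€2,683.29

Regional Income Tax: taxable = €16,075.00 − 4×€420.00 = €14,395.00
  €1,095.20 + 17.89% × (€14,395.00 − €8,000.00) = €1,095.20 + 17.89% × €6,395.00 = €2,239.27
Long-Term Care Levy: cap €180,950.00 − YTD €174,783.00 = €6,167.00 subject; 7.2% × €6,167.00 = €444.02
Total: €2,239.27 + €444.02 = €2,683.29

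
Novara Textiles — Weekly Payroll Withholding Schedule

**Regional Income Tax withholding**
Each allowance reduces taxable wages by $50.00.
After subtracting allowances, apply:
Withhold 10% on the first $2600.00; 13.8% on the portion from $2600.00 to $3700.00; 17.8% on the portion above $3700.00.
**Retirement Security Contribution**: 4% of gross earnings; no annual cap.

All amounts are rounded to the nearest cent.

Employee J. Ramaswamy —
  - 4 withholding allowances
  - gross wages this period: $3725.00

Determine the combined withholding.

Regional Income Tax: taxable = $3725.00 − 4×$50.00 = $3525.00
  $260.00 + 13.8% × ($3525.00 − $2600.00) = $260.00 + 13.8% × $925.00 = $387.65
Retirement Security Contribution: 4% × $3725.00 = $149.00
Total: $387.65 + $149.00 = $536.65

$536.65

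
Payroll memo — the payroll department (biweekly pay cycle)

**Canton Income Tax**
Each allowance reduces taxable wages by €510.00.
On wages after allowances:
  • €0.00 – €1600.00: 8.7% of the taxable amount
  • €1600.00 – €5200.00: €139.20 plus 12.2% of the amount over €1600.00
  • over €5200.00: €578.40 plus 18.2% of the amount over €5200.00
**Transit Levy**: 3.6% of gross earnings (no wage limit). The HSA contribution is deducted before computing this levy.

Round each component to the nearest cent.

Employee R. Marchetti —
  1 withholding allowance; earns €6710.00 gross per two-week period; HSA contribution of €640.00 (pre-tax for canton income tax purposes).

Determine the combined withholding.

Canton Income Tax: taxable = €6710.00 − €640.00 − 1×€510.00 = €5560.00
  €578.40 + 18.2% × (€5560.00 − €5200.00) = €578.40 + 18.2% × €360.00 = €643.92
Transit Levy: 3.6% × €6070.00 = €218.52
Total: €643.92 + €218.52 = €862.44

€862.44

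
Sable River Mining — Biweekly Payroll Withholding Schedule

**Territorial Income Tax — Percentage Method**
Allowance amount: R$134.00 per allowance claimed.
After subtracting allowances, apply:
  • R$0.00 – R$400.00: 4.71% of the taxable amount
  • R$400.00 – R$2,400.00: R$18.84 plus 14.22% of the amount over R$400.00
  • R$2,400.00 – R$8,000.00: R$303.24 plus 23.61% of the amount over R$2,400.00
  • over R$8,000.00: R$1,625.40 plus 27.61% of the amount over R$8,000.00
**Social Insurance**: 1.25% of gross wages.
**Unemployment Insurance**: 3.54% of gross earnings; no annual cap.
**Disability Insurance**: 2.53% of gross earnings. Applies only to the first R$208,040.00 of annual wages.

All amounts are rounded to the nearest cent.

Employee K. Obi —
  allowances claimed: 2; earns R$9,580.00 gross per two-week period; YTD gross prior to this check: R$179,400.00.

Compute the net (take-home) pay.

Territorial Income Tax: taxable = R$9,580.00 − 2×R$134.00 = R$9,312.00
  R$1,625.40 + 27.61% × (R$9,312.00 − R$8,000.00) = R$1,625.40 + 27.61% × R$1,312.00 = R$1,987.64
Social Insurance: 1.25% × R$9,580.00 = R$119.75
Unemployment Insurance: 3.54% × R$9,580.00 = R$339.13
Disability Insurance: 2.53% × R$9,580.00 = R$242.37
Total withheld: R$1,987.64 + R$119.75 + R$339.13 + R$242.37 = R$2,688.89
Net pay: R$9,580.00 − R$2,688.89 = R$6,891.11

R$6,891.11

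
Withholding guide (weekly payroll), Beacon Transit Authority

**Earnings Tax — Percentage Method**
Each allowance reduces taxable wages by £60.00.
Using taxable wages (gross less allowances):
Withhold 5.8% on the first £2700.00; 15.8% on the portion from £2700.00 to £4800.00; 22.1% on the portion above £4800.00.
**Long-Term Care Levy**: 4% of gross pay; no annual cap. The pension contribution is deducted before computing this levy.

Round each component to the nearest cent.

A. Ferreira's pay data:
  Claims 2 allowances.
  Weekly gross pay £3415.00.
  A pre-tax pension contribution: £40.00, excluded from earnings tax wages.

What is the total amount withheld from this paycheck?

Earnings Tax: taxable = £3415.00 − £40.00 − 2×£60.00 = £3255.00
  £156.60 + 15.8% × (£3255.00 − £2700.00) = £156.60 + 15.8% × £555.00 = £244.29
Long-Term Care Levy: 4% × £3375.00 = £135.00
Total: £244.29 + £135.00 = £379.29

£379.29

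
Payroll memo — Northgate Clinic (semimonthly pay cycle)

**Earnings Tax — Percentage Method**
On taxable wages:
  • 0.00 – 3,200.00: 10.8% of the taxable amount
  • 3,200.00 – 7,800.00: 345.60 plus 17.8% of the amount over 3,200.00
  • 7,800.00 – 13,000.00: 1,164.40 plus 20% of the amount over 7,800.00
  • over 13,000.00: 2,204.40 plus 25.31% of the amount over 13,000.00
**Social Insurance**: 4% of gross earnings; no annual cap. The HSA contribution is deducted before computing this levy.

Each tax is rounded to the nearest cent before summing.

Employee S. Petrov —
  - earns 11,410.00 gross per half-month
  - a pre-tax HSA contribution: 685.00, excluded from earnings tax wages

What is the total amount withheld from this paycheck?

Earnings Tax: taxable = 11,410.00 − 685.00 = 10,725.00
  1,164.40 + 20% × (10,725.00 − 7,800.00) = 1,164.40 + 20% × 2,925.00 = 1,749.40
Social Insurance: 4% × 10,725.00 = 429.00
Total: 1,749.40 + 429.00 = 2,178.40

2,178.40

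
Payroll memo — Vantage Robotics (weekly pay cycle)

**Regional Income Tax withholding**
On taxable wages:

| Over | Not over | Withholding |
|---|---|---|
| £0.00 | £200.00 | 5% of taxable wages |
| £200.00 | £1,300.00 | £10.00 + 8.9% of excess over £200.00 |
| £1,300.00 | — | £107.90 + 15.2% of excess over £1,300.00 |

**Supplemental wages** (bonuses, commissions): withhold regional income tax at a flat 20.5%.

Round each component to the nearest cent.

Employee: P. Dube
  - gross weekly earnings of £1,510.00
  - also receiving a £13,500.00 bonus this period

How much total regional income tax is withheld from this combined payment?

Regional Income Tax: taxable = £1,510.00
  £107.90 + 15.2% × (£1,510.00 − £1,300.00) = £107.90 + 15.2% × £210.00 = £139.82
Supplemental (20.5% flat on bonus): 20.5% × £13,500.00 = £2,767.50
Total regional income tax: £139.82 + £2,767.50 = £2,907.32

£2,907.32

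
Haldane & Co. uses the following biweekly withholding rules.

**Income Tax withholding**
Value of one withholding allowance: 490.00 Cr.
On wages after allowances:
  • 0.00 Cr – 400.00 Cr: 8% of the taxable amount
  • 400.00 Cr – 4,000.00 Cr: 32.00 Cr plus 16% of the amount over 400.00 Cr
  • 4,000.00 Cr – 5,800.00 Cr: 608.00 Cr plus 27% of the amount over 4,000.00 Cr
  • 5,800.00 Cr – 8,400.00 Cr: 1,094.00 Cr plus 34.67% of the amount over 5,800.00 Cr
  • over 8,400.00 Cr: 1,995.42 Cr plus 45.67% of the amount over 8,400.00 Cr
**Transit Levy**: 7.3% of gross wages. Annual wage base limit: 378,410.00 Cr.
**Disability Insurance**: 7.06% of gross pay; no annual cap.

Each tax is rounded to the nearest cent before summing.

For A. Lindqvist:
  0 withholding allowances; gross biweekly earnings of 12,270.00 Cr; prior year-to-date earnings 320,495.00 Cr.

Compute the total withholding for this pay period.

5,524.82 Cr

Income Tax: taxable = 12,270.00 Cr
  1,995.42 Cr + 45.67% × (12,270.00 Cr − 8,400.00 Cr) = 1,995.42 Cr + 45.67% × 3,870.00 Cr = 3,762.85 Cr
Transit Levy: 7.3% × 12,270.00 Cr = 895.71 Cr
Disability Insurance: 7.06% × 12,270.00 Cr = 866.26 Cr
Total: 3,762.85 Cr + 895.71 Cr + 866.26 Cr = 5,524.82 Cr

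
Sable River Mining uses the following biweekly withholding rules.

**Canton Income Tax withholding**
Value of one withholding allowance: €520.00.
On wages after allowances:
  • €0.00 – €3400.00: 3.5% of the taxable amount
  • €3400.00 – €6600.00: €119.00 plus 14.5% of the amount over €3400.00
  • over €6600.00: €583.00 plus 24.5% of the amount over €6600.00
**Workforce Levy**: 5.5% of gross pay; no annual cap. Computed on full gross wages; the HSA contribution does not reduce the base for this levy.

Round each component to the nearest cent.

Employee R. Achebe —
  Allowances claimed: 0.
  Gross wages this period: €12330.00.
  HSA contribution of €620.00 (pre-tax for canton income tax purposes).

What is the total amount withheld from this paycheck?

Canton Income Tax: taxable = €12330.00 − €620.00 = €11710.00
  €583.00 + 24.5% × (€11710.00 − €6600.00) = €583.00 + 24.5% × €5110.00 = €1834.95
Workforce Levy: 5.5% × €12330.00 = €678.15
Total: €1834.95 + €678.15 = €2513.10

€2513.10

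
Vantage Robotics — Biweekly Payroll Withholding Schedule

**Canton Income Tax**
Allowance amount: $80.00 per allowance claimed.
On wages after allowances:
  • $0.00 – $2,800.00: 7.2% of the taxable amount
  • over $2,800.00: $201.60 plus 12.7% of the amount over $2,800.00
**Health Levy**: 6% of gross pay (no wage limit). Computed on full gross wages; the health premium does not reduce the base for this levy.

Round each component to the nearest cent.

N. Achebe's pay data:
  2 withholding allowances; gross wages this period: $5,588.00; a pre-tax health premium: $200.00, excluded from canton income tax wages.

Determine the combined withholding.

$845.24

Canton Income Tax: taxable = $5,588.00 − $200.00 − 2×$80.00 = $5,228.00
  $201.60 + 12.7% × ($5,228.00 − $2,800.00) = $201.60 + 12.7% × $2,428.00 = $509.96
Health Levy: 6% × $5,588.00 = $335.28
Total: $509.96 + $335.28 = $845.24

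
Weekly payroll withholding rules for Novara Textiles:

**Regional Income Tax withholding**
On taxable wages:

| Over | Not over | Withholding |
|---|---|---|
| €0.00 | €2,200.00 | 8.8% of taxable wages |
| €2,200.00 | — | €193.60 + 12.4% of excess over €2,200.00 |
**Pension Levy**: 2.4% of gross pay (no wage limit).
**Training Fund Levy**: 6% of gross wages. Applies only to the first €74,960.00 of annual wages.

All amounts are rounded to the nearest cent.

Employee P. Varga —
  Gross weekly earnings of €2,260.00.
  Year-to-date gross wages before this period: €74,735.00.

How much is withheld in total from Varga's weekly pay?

€268.78

Regional Income Tax: taxable = €2,260.00
  €193.60 + 12.4% × (€2,260.00 − €2,200.00) = €193.60 + 12.4% × €60.00 = €201.04
Pension Levy: 2.4% × €2,260.00 = €54.24
Training Fund Levy: cap €74,960.00 − YTD €74,735.00 = €225.00 subject; 6% × €225.00 = €13.50
Total: €201.04 + €54.24 + €13.50 = €268.78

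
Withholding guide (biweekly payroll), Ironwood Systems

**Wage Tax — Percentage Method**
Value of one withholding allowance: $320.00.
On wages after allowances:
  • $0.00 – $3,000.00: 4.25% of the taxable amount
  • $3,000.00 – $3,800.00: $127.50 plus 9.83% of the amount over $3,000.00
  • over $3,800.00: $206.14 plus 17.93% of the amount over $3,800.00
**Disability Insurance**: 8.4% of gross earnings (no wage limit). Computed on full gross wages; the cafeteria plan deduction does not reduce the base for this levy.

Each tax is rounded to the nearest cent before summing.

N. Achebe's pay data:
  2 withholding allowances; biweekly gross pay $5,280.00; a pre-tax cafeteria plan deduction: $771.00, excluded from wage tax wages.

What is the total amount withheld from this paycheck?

Wage Tax: taxable = $5,280.00 − $771.00 − 2×$320.00 = $3,869.00
  $206.14 + 17.93% × ($3,869.00 − $3,800.00) = $206.14 + 17.93% × $69.00 = $218.51
Disability Insurance: 8.4% × $5,280.00 = $443.52
Total: $218.51 + $443.52 = $662.03

$662.03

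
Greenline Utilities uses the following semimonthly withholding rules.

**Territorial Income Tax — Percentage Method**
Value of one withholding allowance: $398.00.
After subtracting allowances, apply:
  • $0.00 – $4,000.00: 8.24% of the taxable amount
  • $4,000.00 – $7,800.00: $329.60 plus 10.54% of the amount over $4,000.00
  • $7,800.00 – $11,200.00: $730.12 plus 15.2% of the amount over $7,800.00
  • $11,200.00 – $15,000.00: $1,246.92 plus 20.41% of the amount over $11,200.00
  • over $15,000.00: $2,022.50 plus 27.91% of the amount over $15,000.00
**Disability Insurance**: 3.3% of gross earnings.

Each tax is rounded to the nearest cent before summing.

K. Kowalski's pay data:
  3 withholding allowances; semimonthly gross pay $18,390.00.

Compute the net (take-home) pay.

Territorial Income Tax: taxable = $18,390.00 − 3×$398.00 = $17,196.00
  $2,022.50 + 27.91% × ($17,196.00 − $15,000.00) = $2,022.50 + 27.91% × $2,196.00 = $2,635.40
Disability Insurance: 3.3% × $18,390.00 = $606.87
Total withheld: $2,635.40 + $606.87 = $3,242.27
Net pay: $18,390.00 − $3,242.27 = $15,147.73

$15,147.73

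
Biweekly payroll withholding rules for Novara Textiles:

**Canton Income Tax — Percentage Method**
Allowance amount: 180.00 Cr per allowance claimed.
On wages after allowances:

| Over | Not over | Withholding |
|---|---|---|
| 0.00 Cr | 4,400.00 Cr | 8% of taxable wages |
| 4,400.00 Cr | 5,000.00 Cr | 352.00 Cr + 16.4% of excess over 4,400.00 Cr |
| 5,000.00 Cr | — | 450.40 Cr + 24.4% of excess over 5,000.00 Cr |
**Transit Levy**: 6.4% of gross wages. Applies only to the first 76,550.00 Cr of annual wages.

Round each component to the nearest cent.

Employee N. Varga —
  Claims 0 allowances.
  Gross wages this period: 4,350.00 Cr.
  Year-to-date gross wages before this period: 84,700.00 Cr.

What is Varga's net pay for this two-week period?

4,002.00 Cr

Canton Income Tax: taxable = 4,350.00 Cr
  8% × 4,350.00 Cr = 348.00 Cr
Transit Levy: YTD 84,700.00 Cr ≥ cap 76,550.00 Cr → 0.00 Cr
Total withheld: 348.00 Cr + 0.00 Cr = 348.00 Cr
Net pay: 4,350.00 Cr − 348.00 Cr = 4,002.00 Cr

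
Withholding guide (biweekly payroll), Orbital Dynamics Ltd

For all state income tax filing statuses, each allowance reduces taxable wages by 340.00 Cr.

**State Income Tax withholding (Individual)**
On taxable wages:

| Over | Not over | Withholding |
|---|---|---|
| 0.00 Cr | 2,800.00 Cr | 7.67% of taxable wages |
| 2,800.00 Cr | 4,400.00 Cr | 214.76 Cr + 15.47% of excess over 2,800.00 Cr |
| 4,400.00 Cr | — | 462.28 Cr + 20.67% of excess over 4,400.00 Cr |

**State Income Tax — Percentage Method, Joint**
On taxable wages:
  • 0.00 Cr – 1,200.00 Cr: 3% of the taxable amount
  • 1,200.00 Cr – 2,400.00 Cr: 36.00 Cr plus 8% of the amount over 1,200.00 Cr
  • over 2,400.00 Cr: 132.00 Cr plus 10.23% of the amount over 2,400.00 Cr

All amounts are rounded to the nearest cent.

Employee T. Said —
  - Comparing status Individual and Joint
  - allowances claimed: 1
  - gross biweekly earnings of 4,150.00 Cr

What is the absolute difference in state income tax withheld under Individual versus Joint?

State Income Tax (Individual): taxable = 4,150.00 Cr − 1×340.00 Cr = 3,810.00 Cr
  214.76 Cr + 15.47% × (3,810.00 Cr − 2,800.00 Cr) = 214.76 Cr + 15.47% × 1,010.00 Cr = 371.01 Cr
State Income Tax (Joint): taxable = 4,150.00 Cr − 1×340.00 Cr = 3,810.00 Cr
  132.00 Cr + 10.23% × (3,810.00 Cr − 2,400.00 Cr) = 132.00 Cr + 10.23% × 1,410.00 Cr = 276.24 Cr
Difference: |371.01 Cr − 276.24 Cr| = 94.77 Cr (higher under Individual)

94.77 Cr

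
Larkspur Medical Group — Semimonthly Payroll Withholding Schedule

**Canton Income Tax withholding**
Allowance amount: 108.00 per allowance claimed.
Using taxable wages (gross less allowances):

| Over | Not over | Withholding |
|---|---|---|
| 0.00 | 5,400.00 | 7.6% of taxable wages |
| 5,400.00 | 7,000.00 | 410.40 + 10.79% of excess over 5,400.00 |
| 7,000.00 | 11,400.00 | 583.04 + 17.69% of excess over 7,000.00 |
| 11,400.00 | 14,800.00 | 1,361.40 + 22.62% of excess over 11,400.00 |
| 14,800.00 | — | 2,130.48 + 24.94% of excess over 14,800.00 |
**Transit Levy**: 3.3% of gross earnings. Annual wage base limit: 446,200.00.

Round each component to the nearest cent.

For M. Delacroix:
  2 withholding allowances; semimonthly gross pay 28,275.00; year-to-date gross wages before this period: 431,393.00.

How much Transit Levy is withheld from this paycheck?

Transit Levy: cap 446,200.00 − YTD 431,393.00 = 14,807.00 subject; 3.3% × 14,807.00 = 488.63

488.63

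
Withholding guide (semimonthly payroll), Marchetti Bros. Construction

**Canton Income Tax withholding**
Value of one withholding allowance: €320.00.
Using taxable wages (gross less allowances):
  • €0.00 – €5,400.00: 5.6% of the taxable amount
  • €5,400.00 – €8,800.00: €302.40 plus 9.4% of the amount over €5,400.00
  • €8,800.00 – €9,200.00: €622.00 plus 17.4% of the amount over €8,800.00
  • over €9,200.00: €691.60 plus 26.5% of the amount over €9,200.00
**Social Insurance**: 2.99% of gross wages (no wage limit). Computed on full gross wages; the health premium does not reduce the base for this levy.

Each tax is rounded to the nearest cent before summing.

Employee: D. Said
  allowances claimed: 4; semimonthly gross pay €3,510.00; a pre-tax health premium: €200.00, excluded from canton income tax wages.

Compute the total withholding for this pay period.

Canton Income Tax: taxable = €3,510.00 − €200.00 − 4×€320.00 = €2,030.00
  5.6% × €2,030.00 = €113.68
Social Insurance: 2.99% × €3,510.00 = €104.95
Total: €113.68 + €104.95 = €218.63

€218.63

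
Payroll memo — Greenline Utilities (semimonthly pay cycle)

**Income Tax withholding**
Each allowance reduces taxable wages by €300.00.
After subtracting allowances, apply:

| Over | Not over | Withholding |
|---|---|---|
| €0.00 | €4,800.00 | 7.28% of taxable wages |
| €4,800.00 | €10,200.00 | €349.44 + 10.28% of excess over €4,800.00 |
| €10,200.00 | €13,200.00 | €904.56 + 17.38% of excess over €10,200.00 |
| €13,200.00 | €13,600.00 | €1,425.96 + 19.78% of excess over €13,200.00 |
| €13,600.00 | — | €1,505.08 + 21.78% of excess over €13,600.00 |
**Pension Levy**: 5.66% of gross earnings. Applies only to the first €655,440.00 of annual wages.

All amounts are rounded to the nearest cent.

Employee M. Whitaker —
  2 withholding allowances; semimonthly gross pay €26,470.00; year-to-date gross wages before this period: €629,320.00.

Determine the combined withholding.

€5,655.88

Income Tax: taxable = €26,470.00 − 2×€300.00 = €25,870.00
  €1,505.08 + 21.78% × (€25,870.00 − €13,600.00) = €1,505.08 + 21.78% × €12,270.00 = €4,177.49
Pension Levy: cap €655,440.00 − YTD €629,320.00 = €26,120.00 subject; 5.66% × €26,120.00 = €1,478.39
Total: €4,177.49 + €1,478.39 = €5,655.88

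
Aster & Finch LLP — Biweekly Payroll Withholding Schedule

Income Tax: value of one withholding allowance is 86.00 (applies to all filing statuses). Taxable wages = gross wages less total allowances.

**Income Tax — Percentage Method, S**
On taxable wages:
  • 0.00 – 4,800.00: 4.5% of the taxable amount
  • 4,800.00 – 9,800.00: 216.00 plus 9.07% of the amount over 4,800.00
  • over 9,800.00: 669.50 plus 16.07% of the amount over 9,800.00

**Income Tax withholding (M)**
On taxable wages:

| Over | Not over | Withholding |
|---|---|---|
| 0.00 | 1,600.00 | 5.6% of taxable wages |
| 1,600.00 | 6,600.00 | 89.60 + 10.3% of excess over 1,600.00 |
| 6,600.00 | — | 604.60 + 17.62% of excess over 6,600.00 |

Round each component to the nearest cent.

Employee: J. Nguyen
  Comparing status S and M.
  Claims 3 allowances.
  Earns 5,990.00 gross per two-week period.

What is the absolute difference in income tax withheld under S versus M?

214.67

Income Tax (S): taxable = 5,990.00 − 3×86.00 = 5,732.00
  216.00 + 9.07% × (5,732.00 − 4,800.00) = 216.00 + 9.07% × 932.00 = 300.53
Income Tax (M): taxable = 5,990.00 − 3×86.00 = 5,732.00
  89.60 + 10.3% × (5,732.00 − 1,600.00) = 89.60 + 10.3% × 4,132.00 = 515.20
Difference: |300.53 − 515.20| = 214.67 (higher under M)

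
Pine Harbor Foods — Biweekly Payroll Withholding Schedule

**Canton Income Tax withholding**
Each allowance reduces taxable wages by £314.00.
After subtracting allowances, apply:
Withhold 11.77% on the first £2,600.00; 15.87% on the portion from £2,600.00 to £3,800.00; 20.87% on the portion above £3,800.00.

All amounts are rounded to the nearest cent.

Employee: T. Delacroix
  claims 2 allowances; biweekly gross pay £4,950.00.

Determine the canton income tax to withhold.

£605.40

Canton Income Tax: taxable = £4,950.00 − 2×£314.00 = £4,322.00
  £496.46 + 20.87% × (£4,322.00 − £3,800.00) = £496.46 + 20.87% × £522.00 = £605.40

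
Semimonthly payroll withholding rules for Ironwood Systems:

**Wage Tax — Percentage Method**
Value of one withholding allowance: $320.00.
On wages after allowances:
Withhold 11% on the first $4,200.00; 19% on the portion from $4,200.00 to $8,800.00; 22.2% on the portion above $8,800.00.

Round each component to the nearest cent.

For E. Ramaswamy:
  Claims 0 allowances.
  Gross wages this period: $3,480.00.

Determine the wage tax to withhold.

Wage Tax: taxable = $3,480.00
  11% × $3,480.00 = $382.80

$382.80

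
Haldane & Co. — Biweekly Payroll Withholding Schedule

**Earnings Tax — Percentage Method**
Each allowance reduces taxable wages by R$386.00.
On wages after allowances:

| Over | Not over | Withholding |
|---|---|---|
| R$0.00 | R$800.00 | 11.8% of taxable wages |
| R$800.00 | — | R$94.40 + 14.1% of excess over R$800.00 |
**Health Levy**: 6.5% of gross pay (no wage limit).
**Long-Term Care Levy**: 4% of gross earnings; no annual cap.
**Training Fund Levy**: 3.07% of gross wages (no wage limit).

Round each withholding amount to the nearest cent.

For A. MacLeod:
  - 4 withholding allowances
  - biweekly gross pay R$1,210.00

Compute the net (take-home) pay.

Earnings Tax: taxable = R$1,210.00 − 4×R$386.00 = R$-334.00
  Taxable ≤ 0 → R$0.00
Health Levy: 6.5% × R$1,210.00 = R$78.65
Long-Term Care Levy: 4% × R$1,210.00 = R$48.40
Training Fund Levy: 3.07% × R$1,210.00 = R$37.15
Total withheld: R$0.00 + R$78.65 + R$48.40 + R$37.15 = R$164.20
Net pay: R$1,210.00 − R$164.20 = R$1,045.80

R$1,045.80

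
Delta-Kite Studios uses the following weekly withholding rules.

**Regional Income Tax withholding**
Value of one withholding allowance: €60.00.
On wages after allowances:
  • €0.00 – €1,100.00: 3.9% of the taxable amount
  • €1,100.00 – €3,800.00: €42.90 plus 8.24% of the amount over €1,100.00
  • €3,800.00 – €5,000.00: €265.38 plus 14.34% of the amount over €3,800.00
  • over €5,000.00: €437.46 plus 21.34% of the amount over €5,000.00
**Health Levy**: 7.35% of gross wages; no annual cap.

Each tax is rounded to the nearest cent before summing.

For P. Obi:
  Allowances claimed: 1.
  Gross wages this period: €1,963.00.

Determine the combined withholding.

Regional Income Tax: taxable = €1,963.00 − 1×€60.00 = €1,903.00
  €42.90 + 8.24% × (€1,903.00 − €1,100.00) = €42.90 + 8.24% × €803.00 = €109.07
Health Levy: 7.35% × €1,963.00 = €144.28
Total: €109.07 + €144.28 = €253.35

€253.35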